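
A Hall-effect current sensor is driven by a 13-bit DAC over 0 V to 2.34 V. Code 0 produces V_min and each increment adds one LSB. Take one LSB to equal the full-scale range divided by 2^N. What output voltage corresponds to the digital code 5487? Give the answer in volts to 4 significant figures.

Span = 2.34 V. LSB = 2.34 V / 2^13.
V_out = V_min + code × LSB = 0 V + 5487 × 2.34 V / 8192
      = 0 + 1.56733 = 1.56733 V.

1.567 V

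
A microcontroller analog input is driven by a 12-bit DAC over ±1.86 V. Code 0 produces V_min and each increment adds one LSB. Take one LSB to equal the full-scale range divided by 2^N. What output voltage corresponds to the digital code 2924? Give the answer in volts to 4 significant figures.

0.7956 V

Span: 1.86 V − (-1.86 V) = 3.72 V. LSB = 3.72 V / 2^12.
V_out = V_min + code × LSB = -1.86 V + 2924 × 3.72 V / 4096
      = -1.86 V + 2.65559 V = 0.795586 V.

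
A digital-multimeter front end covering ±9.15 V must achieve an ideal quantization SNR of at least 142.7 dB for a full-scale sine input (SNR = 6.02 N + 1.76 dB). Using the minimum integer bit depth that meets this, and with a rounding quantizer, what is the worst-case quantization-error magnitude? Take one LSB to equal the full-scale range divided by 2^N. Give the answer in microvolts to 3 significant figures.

0.545 µV

Span: 9.15 V − (-9.15 V) = 18.3 V.
Required N = ⌈(142.7 − 1.76)/6.02⌉ = ⌈23.412⌉ = 24.
Step size = 18.3/16777216 V = 1.0908 µV.
Half an LSB is 0.545 µV.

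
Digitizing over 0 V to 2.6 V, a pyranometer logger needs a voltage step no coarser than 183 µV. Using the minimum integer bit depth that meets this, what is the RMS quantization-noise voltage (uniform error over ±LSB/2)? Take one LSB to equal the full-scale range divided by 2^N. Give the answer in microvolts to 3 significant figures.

45.8 µV

V_FS = 2.6 V.
2.6 V / 183 µV = 14210. Since 2^13 = 8192 and 2^14 = 16384, N = 14.
One LSB is 2.6 V / 16384 = 158.69 µV.
RMS noise = LSB/√12 = 45.8 µV.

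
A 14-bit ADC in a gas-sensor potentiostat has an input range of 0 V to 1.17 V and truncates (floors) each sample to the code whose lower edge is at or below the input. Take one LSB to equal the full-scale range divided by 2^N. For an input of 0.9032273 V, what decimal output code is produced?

12648

Span = 1.17 V. LSB = 1.17 V / 2^14 ≈ 71.41 µV.
V_in − V_min = 0.9032273 − (0) = 0.9032273 V.
Divide by LSB: 0.9032273 × 16384/1.17 = 12648.2702.
Truncating gives code 12648.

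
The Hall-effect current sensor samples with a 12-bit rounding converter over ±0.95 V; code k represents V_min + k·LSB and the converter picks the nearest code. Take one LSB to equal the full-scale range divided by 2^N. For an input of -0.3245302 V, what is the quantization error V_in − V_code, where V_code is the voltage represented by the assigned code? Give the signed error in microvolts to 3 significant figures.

Range = 0.95 − (-0.95) = 1.9 V. LSB = 1.9 V / 2^12 ≈ 463.9 µV.
(-0.3245302 − (-0.95)) / LSB = 0.6254698 × 4096/1.9 = 1348.3812. Nearest integer: k = 1348.
V_code = -0.95 + (1348/4096) × 1.9 = -0.3247070313 V.
Error = V_in − V_code = -0.3245302 − (-0.3247070313) = +177 µV.

+177 µV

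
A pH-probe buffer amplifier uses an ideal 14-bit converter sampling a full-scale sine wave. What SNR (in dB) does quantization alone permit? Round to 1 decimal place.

6.02(14) + 1.76 = 84.28 + 1.76 = 86.04 dB.

86.0 dB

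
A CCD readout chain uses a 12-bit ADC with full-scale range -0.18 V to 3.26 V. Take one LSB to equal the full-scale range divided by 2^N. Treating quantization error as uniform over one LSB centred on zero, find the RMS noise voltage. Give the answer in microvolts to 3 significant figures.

242 µV

Full-scale range = 3.26 V − (-0.18 V) = 3.44 V.
LSB = 3.44 V / 2^12 = 0.83984 mV.
σ_q = LSB/√12 = 0.83984 mV/3.4641 = 242 µV.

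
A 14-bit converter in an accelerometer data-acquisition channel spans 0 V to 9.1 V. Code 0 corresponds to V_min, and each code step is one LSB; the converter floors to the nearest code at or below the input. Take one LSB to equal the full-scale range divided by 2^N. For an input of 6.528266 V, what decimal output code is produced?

Full-scale range = 9.1 V. LSB = 9.1 V / 2^14 ≈ 0.5554 mV.
V_in − V_min = 6.528266 − (0) = 6.528266 V.
Divide by LSB: 6.528266 × 16384/9.1 = 11753.7484.
Truncating gives code 11753.

11753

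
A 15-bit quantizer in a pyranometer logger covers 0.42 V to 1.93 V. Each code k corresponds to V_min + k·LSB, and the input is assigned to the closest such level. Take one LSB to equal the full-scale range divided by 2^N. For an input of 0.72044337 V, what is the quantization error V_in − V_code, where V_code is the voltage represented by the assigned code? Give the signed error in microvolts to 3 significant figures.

−8.29 µV

Range = 1.93 − (0.42) = 1.51 V. LSB = 1.51 V / 2^15 ≈ 46.08 µV.
(V_in − V_min)/LSB = (0.72044337 − (0.42)) × 32768/1.51 = 6519.8201 → nearest code k = 6520.
V_code = 0.42 + (6520/32768) × 1.51 = 0.72045166016 V.
Error = V_in − V_code = 0.72044337 − (0.72045166016) = −8.29 µV.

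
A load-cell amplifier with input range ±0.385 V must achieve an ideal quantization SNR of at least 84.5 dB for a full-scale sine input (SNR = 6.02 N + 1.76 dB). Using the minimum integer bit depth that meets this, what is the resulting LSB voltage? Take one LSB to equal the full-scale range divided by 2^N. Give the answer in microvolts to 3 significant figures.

The full-scale span is 0.385 − (-0.385) = 0.77 V.
6.02 N + 1.76 ≥ 84.5 gives N ≥ 13.744, so the minimum integer is 14.
LSB = 0.77 V / 2^14 = 47.0 µV.

47.0 µV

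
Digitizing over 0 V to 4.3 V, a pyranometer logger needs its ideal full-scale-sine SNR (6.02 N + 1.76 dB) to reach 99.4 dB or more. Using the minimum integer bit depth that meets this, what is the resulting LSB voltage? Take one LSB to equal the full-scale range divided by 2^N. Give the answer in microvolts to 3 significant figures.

32.8 µV

Full-scale range = 4.3 V.
Required N = ⌈(99.4 − 1.76)/6.02⌉ = ⌈16.219⌉ = 17.
LSB = 4.3 V / 2^17 = 32.8 µV.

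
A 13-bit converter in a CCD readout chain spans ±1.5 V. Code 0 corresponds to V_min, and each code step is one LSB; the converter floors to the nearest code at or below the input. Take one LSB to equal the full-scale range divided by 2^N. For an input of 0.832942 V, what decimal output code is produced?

6370

Full-scale range = 1.5 V − (-1.5 V) = 3 V. LSB = 3 V / 2^13 ≈ 366.2 µV.
(V_in − V_min) × 2^13/range = (0.832942 − (-1.5)) × 8192/3 = 6370.487.
Floor → code = 6370.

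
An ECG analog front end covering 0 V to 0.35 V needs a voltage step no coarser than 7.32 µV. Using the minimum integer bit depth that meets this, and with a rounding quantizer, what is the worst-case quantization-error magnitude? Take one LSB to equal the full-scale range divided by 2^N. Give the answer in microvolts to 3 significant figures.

2.67 µV

Full-scale range = 0.35 V.
0.35 V / 7.32 µV = 47810. Since 2^15 = 32768 and 2^16 = 65536, N = 16.
One LSB is 0.35 V / 65536 = 5.3406 µV.
Max error for round-to-nearest is LSB/2 = 2.67 µV.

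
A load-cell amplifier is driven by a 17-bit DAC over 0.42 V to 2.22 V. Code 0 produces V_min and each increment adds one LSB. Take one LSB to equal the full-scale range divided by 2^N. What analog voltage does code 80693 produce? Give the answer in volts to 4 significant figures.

Range = 2.22 − (0.42) = 1.8 V. LSB = 1.8 V / 2^17.
V_out = 0.42 + 80693 × (1.8/131072) V
      = 0.42 + 1.10815 = 1.52815 V.

1.528 V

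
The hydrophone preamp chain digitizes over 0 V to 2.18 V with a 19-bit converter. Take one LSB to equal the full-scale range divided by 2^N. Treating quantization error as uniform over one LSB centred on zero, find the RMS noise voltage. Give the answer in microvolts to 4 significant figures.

1.200 µV

Full-scale range = 2.18 V.
LSB = 2.18 V ÷ 2^19 = 2.18/524288 V = 4.15802 µV.
RMS of a uniform error over width LSB is LSB/√12 = 1.200 µV.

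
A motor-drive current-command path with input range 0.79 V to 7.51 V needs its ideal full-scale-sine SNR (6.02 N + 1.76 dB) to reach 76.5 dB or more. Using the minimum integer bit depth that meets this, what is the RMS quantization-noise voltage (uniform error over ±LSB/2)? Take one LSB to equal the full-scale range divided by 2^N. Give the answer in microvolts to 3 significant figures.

The full-scale span is 7.51 − (0.79) = 6.72 V.
Required N = ⌈(76.5 − 1.76)/6.02⌉ = ⌈12.415⌉ = 13.
One LSB is 6.72 V / 8192 = 0.82031 mV.
V_rms = LSB/√12 = 237 µV.

237 µV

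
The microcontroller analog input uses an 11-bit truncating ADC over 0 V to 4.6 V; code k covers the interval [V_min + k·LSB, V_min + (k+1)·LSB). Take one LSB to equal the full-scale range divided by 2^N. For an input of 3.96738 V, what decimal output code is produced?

Span = 4.6 V. LSB = 4.6 V / 2^11 ≈ 2.246 mV.
code = ⌊(V_in − V_min)/LSB⌋ = ⌊(V_in − V_min) × 2^11 / range⌋
     = ⌊(3.96738 − (0)) × 2048 / 4.6⌋ = ⌊3.96738 × 2048/4.6⌋
     = ⌊1766.347⌋ = 1766.

1766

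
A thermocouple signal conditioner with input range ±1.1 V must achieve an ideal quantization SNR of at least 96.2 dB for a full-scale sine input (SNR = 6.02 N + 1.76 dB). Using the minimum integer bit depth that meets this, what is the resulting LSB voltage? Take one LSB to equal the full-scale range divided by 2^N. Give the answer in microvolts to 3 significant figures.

33.6 µV

Range = 1.1 − (-1.1) = 2.2 V.
Solving 6.02 N ≥ 96.2 − 1.76: N ≥ 15.688. Round up → N = 16.
One LSB is 2.2 V / 65536 = 33.6 µV.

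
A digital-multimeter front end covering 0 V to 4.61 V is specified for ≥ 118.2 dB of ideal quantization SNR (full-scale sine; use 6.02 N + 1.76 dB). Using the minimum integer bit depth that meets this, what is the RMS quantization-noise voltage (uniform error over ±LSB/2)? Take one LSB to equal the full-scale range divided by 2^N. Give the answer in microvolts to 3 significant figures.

1.27 µV

Full-scale range = 4.61 V.
Solving 6.02 N ≥ 118.2 − 1.76: N ≥ 19.342. Round up → N = 20.
One LSB is 4.61 V / 1048576 = 4.3964 µV.
σ_q = LSB/√12 = 4.3964 µV/3.4641 = 1.27 µV.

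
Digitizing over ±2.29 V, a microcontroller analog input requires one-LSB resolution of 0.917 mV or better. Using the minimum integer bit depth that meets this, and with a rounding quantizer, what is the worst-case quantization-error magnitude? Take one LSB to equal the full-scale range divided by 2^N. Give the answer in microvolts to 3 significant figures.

280 µV

Range = 2.29 − (-2.29) = 4.58 V.
4.58 V / 0.917 mV = 4995. Since 2^12 = 4096 and 2^13 = 8192, N = 13.
One LSB is 4.58 V / 8192 = 0.55908 mV.
Half an LSB is 280 µV.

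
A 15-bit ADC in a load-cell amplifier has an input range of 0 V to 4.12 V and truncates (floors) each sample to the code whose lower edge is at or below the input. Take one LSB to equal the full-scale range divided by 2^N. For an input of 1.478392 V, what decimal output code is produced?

V_FS = 4.12 V. LSB = 4.12 V / 2^15 ≈ 125.7 µV.
code = ⌊(V_in − V_min)/LSB⌋ = ⌊(V_in − V_min) × 2^15 / range⌋
     = ⌊(1.478392 − (0)) × 32768 / 4.12⌋ = ⌊1.478392 × 32768/4.12⌋
     = ⌊11758.240⌋ = 11758.

11758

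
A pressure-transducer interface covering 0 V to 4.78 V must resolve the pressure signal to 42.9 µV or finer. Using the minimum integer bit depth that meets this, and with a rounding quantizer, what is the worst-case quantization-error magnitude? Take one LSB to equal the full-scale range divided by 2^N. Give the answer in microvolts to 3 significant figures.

V_FS = 4.78 V.
4.78 V / 42.9 µV = 111400. Since 2^16 = 65536 and 2^17 = 131072, N = 17.
LSB = 4.78 V ÷ 2^17 = 4.78/131072 V = 36.469 µV.
Half an LSB is 18.2 µV.

18.2 µV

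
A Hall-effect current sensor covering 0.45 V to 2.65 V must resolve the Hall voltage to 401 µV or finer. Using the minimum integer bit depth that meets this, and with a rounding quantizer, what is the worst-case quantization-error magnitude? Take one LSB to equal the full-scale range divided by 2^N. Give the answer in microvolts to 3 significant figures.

134 µV

The full-scale span is 2.65 − (0.45) = 2.2 V.
Required number of levels: 2.2/401 µV = 5486.3; smallest N with 2^N ≥ that is 13.
LSB = 2.2 V ÷ 2^13 = 2.2/8192 V = 268.55 µV.
|e|_max = LSB/2 = 134 µV.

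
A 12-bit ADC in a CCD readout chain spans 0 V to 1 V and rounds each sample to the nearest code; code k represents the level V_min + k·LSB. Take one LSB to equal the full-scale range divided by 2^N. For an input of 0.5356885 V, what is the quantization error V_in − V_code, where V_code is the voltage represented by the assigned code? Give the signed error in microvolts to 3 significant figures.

V_FS = 1 V. LSB = 1 V / 2^12 ≈ 244.1 µV.
(0.5356885 − (0)) / LSB = 0.5356885 × 4096/1 = 2194.1801. Nearest integer: k = 2194.
V_code = 0 + (2194/4096) × 1 = 0.5356445313 V.
V_in − V_code = 0.5356885 − (0.5356445313) = +44.0 µV.

+44.0 µV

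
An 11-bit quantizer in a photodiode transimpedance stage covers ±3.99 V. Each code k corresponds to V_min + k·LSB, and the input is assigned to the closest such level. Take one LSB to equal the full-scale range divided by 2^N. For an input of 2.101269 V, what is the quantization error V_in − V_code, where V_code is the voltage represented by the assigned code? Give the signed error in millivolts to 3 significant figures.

Full-scale range = 3.99 V − (-3.99 V) = 7.98 V. LSB = 7.98 V / 2^11 ≈ 3.896 mV.
(2.101269 − (-3.99)) / LSB = 6.091269 × 2048/7.98 = 1563.2730. Nearest integer: k = 1563.
Reconstructed level: -3.99 + 1563 × 7.98/2048 V = 2.100205078 V.
V_in − V_code = 2.101269 − (2.100205078) = +1.06 mV.

+1.06 mV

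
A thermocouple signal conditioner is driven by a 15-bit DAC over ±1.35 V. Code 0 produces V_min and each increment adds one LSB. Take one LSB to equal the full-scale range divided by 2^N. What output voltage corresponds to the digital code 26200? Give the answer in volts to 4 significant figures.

Span: 1.35 V − (-1.35 V) = 2.7 V. LSB = 2.7 V / 2^15.
V_out = -1.35 + 26200 × (2.7/32768) V
      = -1.35 V + 2.15881 V = 0.808813 V.

0.8088 V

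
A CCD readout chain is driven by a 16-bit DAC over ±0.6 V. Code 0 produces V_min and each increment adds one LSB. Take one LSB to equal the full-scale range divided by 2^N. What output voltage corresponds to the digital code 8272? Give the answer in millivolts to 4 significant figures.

Full-scale range = 0.6 V − (-0.6 V) = 1.2 V. LSB = 1.2 V / 2^16.
V_out = V_min + code × LSB = -0.6 V + 8272 × 1.2 V / 65536
      = -0.6 V + 0.151465 V = -0.448535 V.

-448.5 mV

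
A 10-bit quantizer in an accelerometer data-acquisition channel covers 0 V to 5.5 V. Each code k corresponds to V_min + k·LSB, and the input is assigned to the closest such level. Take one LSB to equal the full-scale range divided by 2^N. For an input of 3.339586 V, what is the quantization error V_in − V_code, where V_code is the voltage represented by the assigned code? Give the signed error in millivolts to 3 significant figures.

Span = 5.5 V. LSB = 5.5 V / 2^10 ≈ 5.371 mV.
(3.339586 − (0)) / LSB = 3.339586 × 1024/5.5 = 621.7702. Nearest integer: k = 622.
Reconstructed level: 0 + 622 × 5.5/1024 V = 3.340820313 V.
e = 3.339586 − (3.340820313) = −1.23 mV.

−1.23 mV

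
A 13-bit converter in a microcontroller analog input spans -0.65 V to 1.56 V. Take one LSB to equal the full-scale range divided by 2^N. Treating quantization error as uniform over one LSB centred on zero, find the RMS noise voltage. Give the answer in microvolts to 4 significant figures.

77.88 µV

The full-scale span is 1.56 − (-0.65) = 2.21 V.
Step size = 2.21/8192 V = 269.775 µV.
σ_q = LSB/√12 = 269.775 µV/3.4641 = 77.88 µV.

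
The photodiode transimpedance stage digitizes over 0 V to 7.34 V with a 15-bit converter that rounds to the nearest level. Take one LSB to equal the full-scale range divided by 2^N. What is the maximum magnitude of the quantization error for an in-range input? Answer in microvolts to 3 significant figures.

Span = 7.34 V.
Step size = 7.34/32768 V = 224.00 µV.
A rounding quantizer has |error| ≤ LSB/2 = 112 µV.

112 µV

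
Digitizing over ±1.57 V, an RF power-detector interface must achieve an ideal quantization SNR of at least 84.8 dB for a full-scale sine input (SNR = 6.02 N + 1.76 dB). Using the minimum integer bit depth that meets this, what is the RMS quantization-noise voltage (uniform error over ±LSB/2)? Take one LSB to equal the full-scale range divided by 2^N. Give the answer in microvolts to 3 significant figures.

55.3 µV

Span: 1.57 V − (-1.57 V) = 3.14 V.
Required N = ⌈(84.8 − 1.76)/6.02⌉ = ⌈13.794⌉ = 14.
Step size = 3.14/16384 V = 191.65 µV.
RMS noise = LSB/√12 = 55.3 µV.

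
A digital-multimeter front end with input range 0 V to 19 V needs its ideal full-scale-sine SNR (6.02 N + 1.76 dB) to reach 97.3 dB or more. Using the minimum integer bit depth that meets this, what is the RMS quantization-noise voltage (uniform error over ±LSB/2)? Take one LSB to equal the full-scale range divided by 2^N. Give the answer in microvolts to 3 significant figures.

83.7 µV

Full-scale range = 19 V.
6.02 N + 1.76 ≥ 97.3 gives N ≥ 15.870, so the minimum integer is 16.
LSB = 19 V / 2^16 = 289.92 µV.
V_rms = LSB/√12 = 83.7 µV.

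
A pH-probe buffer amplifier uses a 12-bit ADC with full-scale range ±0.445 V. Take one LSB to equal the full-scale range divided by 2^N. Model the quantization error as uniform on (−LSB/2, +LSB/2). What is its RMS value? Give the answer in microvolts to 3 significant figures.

62.7 µV

The full-scale span is 0.445 − (-0.445) = 0.89 V.
LSB = 0.89 V ÷ 2^12 = 0.89/4096 V = 217.29 µV.
σ_q = LSB/√12 = 217.29 µV/3.4641 = 62.7 µV.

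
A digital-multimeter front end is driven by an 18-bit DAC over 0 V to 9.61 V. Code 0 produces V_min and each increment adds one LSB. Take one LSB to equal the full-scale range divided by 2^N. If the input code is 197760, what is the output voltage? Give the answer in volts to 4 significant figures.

7.250 V

V_FS = 9.61 V. LSB = 9.61 V / 2^18.
Output = V_min + (197760/262144) × range = 0 + 0.754395 × 9.61 V
      = 0 V + 7.24973 V = 7.24973 V.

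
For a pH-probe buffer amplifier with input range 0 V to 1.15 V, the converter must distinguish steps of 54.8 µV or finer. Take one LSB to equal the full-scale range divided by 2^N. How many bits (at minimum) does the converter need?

Full-scale range = 1.15 V.
Need 2^N ≥ 1.15 V / 54.8 µV = 20990 → N_min = 15.

15 bits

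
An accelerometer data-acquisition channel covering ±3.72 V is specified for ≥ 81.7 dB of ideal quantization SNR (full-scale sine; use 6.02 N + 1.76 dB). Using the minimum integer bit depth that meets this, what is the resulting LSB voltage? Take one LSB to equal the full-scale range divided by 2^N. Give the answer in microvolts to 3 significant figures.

454 µV

Full-scale range = 3.72 V − (-3.72 V) = 7.44 V.
6.02 N + 1.76 ≥ 81.7 gives N ≥ 13.279, so the minimum integer is 14.
LSB = 7.44 V ÷ 2^14 = 7.44/16384 V = 454 µV.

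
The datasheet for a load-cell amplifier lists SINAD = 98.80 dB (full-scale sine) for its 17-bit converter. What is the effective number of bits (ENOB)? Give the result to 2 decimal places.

16.12 bits

(98.80 − 1.76) / 6.02 = 97.04/6.02 = 16.1196 effective bits.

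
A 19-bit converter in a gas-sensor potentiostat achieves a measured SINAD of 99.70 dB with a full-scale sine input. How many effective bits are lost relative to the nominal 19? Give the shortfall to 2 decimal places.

2.73 bits

N_eff = (99.70 − 1.76)/6.02 = 16.2691 bits.
Lost resolution: 19 − 16.2691 = 2.7309 bits.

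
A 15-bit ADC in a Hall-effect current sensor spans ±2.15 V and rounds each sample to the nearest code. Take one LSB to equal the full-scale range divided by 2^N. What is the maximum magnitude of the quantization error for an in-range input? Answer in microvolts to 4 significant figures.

65.61 µV

Range = 2.15 − (-2.15) = 4.3 V.
One LSB is 4.3 V / 32768 = 131.226 µV.
A rounding quantizer has |error| ≤ LSB/2 = 65.61 µV.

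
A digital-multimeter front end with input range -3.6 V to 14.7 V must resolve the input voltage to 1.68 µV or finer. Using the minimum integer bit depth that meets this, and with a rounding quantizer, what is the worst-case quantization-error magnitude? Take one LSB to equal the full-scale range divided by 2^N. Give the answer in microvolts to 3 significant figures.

Span: 14.7 V − (-3.6 V) = 18.3 V.
Levels needed ≥ 18.3/1.68 µV = 1.089e7. 2^24 = 16777216 suffices, so N_min = 24.
Step size = 18.3/16777216 V = 1.0908 µV.
Half an LSB is 0.545 µV.

0.545 µV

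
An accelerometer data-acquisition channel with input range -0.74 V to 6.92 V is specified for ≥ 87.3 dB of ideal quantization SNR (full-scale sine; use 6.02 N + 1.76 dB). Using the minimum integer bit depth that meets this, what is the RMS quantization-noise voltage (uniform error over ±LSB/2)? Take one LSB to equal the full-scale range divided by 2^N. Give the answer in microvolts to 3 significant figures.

67.5 µV

The full-scale span is 6.92 − (-0.74) = 7.66 V.
Solving 6.02 N ≥ 87.3 − 1.76: N ≥ 14.209. Round up → N = 15.
Step size = 7.66/32768 V = 233.76 µV.
σ_q = LSB/√12 = 233.76 µV/3.4641 = 67.5 µV.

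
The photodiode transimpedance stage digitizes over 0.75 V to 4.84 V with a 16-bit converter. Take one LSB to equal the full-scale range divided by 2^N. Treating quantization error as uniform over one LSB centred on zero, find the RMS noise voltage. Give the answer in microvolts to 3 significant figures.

Full-scale range = 4.84 V − (0.75 V) = 4.09 V.
One LSB is 4.09 V / 65536 = 62.408 µV.
For a uniform distribution on [−LSB/2, +LSB/2], V_rms = LSB/√12 = 62.408 µV/3.4641 = 18.0 µV.

18.0 µV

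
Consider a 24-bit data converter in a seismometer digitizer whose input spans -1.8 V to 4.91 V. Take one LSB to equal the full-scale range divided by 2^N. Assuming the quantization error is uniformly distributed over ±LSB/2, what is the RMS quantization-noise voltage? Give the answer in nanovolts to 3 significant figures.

Span: 4.91 V − (-1.8 V) = 6.71 V.
Step size = 6.71/16777216 V = 399.95 nV.
V_rms = LSB/√12 = 399.95 nV / √12 = 115 nV.

115 nV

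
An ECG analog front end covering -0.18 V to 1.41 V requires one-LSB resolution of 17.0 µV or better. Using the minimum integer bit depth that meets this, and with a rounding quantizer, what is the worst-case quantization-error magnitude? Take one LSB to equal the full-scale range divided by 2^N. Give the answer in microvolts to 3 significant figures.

Span: 1.41 V − (-0.18 V) = 1.59 V.
Levels needed ≥ 1.59/17.0 µV = 93530. 2^17 = 131072 suffices, so N_min = 17.
LSB = 1.59 V ÷ 2^17 = 1.59/131072 V = 12.131 µV.
Max error for round-to-nearest is LSB/2 = 6.07 µV.

6.07 µV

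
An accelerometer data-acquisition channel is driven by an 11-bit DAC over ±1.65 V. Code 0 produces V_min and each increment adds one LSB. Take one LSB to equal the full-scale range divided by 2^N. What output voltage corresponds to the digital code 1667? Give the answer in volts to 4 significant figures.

1.036 V

Span: 1.65 V − (-1.65 V) = 3.3 V. LSB = 3.3 V / 2^11.
V_out = -1.65 + 1667 × (3.3/2048) V
      = -1.65 + 2.68608 = 1.03608 V.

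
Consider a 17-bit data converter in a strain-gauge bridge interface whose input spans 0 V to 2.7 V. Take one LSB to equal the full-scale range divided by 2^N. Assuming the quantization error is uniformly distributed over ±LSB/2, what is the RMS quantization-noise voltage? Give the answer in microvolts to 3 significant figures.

Full-scale range = 2.7 V.
Step size = 2.7/131072 V = 20.599 µV.
σ_q = LSB/√12 = 20.599 µV/3.4641 = 5.95 µV.

5.95 µV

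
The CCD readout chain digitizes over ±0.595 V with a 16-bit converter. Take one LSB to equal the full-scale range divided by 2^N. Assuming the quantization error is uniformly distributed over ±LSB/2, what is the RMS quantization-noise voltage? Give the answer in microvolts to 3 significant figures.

Full-scale range = 0.595 V − (-0.595 V) = 1.19 V.
Step size = 1.19/65536 V = 18.158 µV.
V_rms = LSB/√12 = 18.158 µV / √12 = 5.24 µV.

5.24 µV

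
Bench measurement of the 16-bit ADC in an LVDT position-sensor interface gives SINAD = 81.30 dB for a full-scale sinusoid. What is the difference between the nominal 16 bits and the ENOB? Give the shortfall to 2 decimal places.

ENOB = (SINAD − 1.76)/6.02 = (81.30 − 1.76)/6.02 = 13.2126 bits.
Lost resolution: 16 − 13.2126 = 2.7874 bits.

2.79 bits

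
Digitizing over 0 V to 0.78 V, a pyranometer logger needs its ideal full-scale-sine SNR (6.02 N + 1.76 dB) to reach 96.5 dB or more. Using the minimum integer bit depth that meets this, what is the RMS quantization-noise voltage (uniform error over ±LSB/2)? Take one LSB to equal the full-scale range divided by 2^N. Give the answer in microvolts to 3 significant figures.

Range is 0.78 V.
N ≥ (96.5 − 1.76)/6.02 = 15.738 → N_min = 16.
LSB = 0.78 V ÷ 2^16 = 0.78/65536 V = 11.902 µV.
σ_q = LSB/√12 = 11.902 µV/3.4641 = 3.44 µV.

3.44 µV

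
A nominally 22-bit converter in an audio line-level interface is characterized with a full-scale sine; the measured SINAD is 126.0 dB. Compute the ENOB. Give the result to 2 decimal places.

20.64 bits

Inverting SNR = 6.02 N + 1.76: N_eff = (126.0 − 1.76)/6.02 = 20.6379.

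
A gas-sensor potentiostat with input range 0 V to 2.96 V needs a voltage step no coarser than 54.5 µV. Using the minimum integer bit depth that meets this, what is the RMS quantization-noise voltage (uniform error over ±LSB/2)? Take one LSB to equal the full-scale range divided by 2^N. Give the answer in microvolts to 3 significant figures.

Range is 2.96 V.
Need 2^N ≥ 2.96 V / 54.5 µV = 54310 → N_min = 16.
LSB = 2.96 V / 2^16 = 45.166 µV.
σ_q = LSB/√12 = 45.166 µV/3.4641 = 13.0 µV.

13.0 µV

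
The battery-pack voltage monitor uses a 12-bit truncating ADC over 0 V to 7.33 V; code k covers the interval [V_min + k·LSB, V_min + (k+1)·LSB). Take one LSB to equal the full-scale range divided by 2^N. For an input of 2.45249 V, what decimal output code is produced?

1370

Full-scale range = 7.33 V. LSB = 7.33 V / 2^12 ≈ 1.790 mV.
(V_in − V_min) × 2^12/range = (2.45249 − (0)) × 4096/7.33 = 1370.450.
Floor → code = 1370.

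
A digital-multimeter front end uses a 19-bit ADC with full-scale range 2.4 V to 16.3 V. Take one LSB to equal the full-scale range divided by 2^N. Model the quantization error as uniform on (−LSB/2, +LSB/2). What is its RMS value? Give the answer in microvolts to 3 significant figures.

7.65 µV

Full-scale range = 16.3 V − (2.4 V) = 13.9 V.
LSB = 13.9 V / 2^19 = 26.512 µV.
σ_q = LSB/√12 = 26.512 µV/3.4641 = 7.65 µV.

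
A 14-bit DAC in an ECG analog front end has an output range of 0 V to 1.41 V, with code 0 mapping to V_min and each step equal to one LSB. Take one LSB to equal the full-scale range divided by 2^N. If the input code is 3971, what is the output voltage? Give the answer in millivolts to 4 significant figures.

Full-scale range = 1.41 V. LSB = 1.41 V / 2^14.
V_out = V_min + code × LSB = 0 V + 3971 × 1.41 V / 16384
      = 0 V + 0.341743 V = 0.341743 V.

341.7 mV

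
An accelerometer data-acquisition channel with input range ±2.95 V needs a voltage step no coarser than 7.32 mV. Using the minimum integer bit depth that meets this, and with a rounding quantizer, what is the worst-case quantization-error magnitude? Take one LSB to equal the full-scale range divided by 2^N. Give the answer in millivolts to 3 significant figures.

Range = 2.95 − (-2.95) = 5.9 V.
Levels needed ≥ 5.9/7.32 mV = 806.0. 2^10 = 1024 suffices, so N_min = 10.
Step size = 5.9/1024 V = 5.7617 mV.
|e|_max = LSB/2 = 2.88 mV.

2.88 mV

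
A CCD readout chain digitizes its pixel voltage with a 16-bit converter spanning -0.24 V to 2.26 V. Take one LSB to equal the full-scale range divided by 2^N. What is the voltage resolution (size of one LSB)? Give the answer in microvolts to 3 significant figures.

38.1 µV

The full-scale span is 2.26 − (-0.24) = 2.5 V.
2^16 = 65536 levels.
LSB = 2.5 V / 2^16 = 38.1 µV.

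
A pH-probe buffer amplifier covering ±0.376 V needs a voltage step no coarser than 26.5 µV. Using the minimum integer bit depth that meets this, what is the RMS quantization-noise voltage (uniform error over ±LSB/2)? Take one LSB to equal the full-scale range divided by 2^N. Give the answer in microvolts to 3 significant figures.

Full-scale range = 0.376 V − (-0.376 V) = 0.752 V.
Required number of levels: 0.752/26.5 µV = 28377; smallest N with 2^N ≥ that is 15.
One LSB is 0.752 V / 32768 = 22.949 µV.
RMS noise = LSB/√12 = 6.62 µV.

6.62 µV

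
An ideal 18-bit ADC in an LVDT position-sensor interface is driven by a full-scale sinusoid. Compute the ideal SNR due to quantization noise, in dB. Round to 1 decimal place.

110.1 dB

Ideal quantization SNR: 6.02 × 18 + 1.76 dB = 110.1 dB.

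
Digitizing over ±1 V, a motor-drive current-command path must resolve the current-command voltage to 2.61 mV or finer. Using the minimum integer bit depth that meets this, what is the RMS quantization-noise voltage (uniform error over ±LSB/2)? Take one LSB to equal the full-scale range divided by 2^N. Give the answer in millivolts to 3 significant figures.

Span: 1 V − (-1 V) = 2 V.
Need 2^N ≥ 2 V / 2.61 mV = 766.3 → N_min = 10.
Step size = 2/1024 V = 1.9531 mV.
σ_q = LSB/√12 = 1.9531 mV/3.4641 = 0.564 mV.

0.564 mV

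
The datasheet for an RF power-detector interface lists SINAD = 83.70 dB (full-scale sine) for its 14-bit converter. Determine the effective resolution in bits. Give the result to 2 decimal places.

ENOB = (SINAD − 1.76) / 6.02 = (83.70 − 1.76) / 6.02 = 81.94 / 6.02 = 13.6113.

13.61 bits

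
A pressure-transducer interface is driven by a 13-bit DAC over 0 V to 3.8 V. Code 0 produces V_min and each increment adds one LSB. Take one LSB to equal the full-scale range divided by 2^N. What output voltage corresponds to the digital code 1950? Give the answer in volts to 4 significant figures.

Span = 3.8 V. LSB = 3.8 V / 2^13.
Output = V_min + (1950/8192) × range = 0 + 0.238037 × 3.8 V
      = 0 V + 0.904541 V = 0.904541 V.

0.9045 V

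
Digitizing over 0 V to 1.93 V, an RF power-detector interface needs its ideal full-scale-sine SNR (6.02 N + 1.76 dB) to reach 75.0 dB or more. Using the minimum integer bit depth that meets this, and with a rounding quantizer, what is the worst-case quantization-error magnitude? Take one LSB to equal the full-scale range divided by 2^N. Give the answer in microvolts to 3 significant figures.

Full-scale range = 1.93 V.
6.02 N + 1.76 ≥ 75.0 gives N ≥ 12.166, so the minimum integer is 13.
LSB = 1.93 V ÷ 2^13 = 1.93/8192 V = 235.60 µV.
Max error for round-to-nearest is LSB/2 = 118 µV.

118 µV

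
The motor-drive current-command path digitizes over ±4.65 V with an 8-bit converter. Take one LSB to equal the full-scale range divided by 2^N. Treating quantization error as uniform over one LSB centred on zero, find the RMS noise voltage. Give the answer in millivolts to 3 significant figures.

The full-scale span is 4.65 − (-4.65) = 9.3 V.
One LSB is 9.3 V / 256 = 36.328 mV.
σ_q = LSB/√12 = 36.328 mV/3.4641 = 10.5 mV.

10.5 mV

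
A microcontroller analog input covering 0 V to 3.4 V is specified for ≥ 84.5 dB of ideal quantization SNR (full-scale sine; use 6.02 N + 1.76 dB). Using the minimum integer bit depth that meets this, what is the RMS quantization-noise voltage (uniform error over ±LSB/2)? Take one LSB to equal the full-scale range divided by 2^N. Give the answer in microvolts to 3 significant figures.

59.9 µV

Span = 3.4 V.
N ≥ (84.5 − 1.76)/6.02 = 13.744 → N_min = 14.
One LSB is 3.4 V / 16384 = 207.52 µV.
RMS noise = LSB/√12 = 59.9 µV.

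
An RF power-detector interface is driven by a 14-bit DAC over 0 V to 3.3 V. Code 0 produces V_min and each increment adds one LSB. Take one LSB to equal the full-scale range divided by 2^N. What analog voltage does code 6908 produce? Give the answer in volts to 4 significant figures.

Span = 3.3 V. LSB = 3.3 V / 2^14.
Output = V_min + (6908/16384) × range = 0 + 0.421631 × 3.3 V
      = 0 V + 1.39138 V = 1.39138 V.

1.391 V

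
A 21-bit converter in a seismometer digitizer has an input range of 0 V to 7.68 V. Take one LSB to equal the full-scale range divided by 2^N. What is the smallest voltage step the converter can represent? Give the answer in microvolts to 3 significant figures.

3.66 µV

Full-scale range = 7.68 V.
2^21 = 2097152 levels.
LSB = 7.68 V / 2^21 = 3.66 µV.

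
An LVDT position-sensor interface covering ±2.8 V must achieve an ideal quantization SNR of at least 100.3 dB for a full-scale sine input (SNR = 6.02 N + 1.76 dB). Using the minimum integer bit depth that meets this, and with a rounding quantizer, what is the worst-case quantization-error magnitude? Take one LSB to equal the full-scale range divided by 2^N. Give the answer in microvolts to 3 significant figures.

21.4 µV

The full-scale span is 2.8 − (-2.8) = 5.6 V.
N ≥ (100.3 − 1.76)/6.02 = 16.369 → N_min = 17.
LSB = 5.6 V / 2^17 = 42.725 µV.
Half an LSB is 21.4 µV.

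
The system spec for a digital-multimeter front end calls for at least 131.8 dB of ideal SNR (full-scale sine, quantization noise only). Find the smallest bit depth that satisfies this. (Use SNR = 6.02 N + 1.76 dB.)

22 bits

Required N = ⌈(131.8 − 1.76)/6.02⌉ = ⌈21.601⌉ = 22.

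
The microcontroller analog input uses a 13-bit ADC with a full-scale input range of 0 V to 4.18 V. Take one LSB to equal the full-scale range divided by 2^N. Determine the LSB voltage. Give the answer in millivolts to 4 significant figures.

V_FS = 4.18 V.
There are 2^13 = 8192 steps.
Step size = 4.18/8192 V = 0.5103 mV.

0.5103 mV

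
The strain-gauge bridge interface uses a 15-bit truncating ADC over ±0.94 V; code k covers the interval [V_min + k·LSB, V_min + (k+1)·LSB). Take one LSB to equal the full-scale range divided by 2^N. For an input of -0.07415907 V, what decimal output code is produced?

The full-scale span is 0.94 − (-0.94) = 1.88 V. LSB = 1.88 V / 2^15 ≈ 57.37 µV.
(V_in − V_min) × 2^15/range = (-0.07415907 − (-0.94)) × 32768/1.88 = 15091.423.
Floor → code = 15091.

15091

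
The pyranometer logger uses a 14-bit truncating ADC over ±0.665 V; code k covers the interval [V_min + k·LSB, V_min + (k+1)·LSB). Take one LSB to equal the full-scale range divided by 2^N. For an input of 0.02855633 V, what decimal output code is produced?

Range = 0.665 − (-0.665) = 1.33 V. LSB = 1.33 V / 2^14 ≈ 81.18 µV.
(V_in − V_min) × 2^14/range = (0.02855633 − (-0.665)) × 16384/1.33 = 8543.780.
Floor → code = 8543.

8543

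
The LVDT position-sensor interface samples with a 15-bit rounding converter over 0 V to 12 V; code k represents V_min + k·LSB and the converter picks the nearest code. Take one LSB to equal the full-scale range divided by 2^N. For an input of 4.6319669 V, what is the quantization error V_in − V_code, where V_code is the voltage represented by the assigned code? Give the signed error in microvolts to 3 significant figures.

Span = 12 V. LSB = 12 V / 2^15 ≈ 366.2 µV.
(4.6319669 − (0)) / LSB = 4.6319669 × 32768/12 = 12648.3576. Nearest integer: k = 12648.
V_code = V_min + k × range/2^15 = 0 + 12648 × 12/32768 = 4.6318359375 V.
V_in − V_code = 4.6319669 − (4.6318359375) = +131 µV.

+131 µV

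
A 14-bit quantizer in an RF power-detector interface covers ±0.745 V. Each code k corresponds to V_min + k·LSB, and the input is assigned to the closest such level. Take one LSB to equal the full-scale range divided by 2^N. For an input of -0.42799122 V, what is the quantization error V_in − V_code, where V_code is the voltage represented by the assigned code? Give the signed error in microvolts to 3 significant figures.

Span: 0.745 V − (-0.745 V) = 1.49 V. LSB = 1.49 V / 2^14 ≈ 90.94 µV.
(V_in − V_min)/LSB = (-0.42799122 − (-0.745)) × 16384/1.49 = 3485.8200 → nearest code k = 3486.
V_code = V_min + k × range/2^14 = -0.745 + 3486 × 1.49/16384 = -0.42797485352 V.
e = -0.42799122 − (-0.42797485352) = −16.4 µV.

−16.4 µV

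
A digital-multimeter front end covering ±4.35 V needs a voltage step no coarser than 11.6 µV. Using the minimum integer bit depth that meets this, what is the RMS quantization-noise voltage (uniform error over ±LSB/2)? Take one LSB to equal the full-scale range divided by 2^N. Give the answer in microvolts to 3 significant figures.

2.40 µV

Span: 4.35 V − (-4.35 V) = 8.7 V.
Required number of levels: 8.7/11.6 µV = 750000; smallest N with 2^N ≥ that is 20.
LSB = 8.7 V / 2^20 = 8.2970 µV.
V_rms = LSB/√12 = 2.40 µV.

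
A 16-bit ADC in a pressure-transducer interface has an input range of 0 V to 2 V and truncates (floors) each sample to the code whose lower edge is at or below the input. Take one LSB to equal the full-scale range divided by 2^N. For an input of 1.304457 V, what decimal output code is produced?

42744

V_FS = 2 V. LSB = 2 V / 2^16 ≈ 30.52 µV.
V_in − V_min = 1.304457 − (0) = 1.304457 V.
Divide by LSB: 1.304457 × 65536/2 = 42744.4470.
Truncating gives code 42744.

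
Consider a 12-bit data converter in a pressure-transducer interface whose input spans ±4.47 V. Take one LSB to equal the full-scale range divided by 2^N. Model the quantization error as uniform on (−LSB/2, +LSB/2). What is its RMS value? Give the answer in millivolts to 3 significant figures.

0.630 mV

Range = 4.47 − (-4.47) = 8.94 V.
Step size = 8.94/4096 V = 2.1826 mV.
RMS of a uniform error over width LSB is LSB/√12 = 0.630 mV.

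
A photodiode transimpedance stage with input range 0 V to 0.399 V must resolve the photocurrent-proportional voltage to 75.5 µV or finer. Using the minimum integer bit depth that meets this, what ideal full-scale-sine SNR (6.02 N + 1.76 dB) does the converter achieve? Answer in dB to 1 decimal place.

Range is 0.399 V.
0.399 V / 75.5 µV = 5285. Since 2^12 = 4096 and 2^13 = 8192, N = 13.
Ideal SNR at N = 13: 6.02·13 + 1.76 = 80.0 dB.

80.0 dB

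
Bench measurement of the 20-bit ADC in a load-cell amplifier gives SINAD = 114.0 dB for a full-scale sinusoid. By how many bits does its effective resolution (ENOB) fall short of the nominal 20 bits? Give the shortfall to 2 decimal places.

ENOB = (SINAD − 1.76)/6.02 = (114.0 − 1.76)/6.02 = 18.6445 bits.
Shortfall = 20 − 18.6445 = 1.3555 bits.

1.36 bits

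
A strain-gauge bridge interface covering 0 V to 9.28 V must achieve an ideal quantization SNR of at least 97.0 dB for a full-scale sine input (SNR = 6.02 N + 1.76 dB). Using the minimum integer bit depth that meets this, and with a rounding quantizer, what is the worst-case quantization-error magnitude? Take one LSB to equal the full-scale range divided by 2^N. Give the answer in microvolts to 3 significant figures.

70.8 µV

Range is 9.28 V.
Required N = ⌈(97.0 − 1.76)/6.02⌉ = ⌈15.821⌉ = 16.
LSB = 9.28 V ÷ 2^16 = 9.28/65536 V = 141.60 µV.
Max error for round-to-nearest is LSB/2 = 70.8 µV.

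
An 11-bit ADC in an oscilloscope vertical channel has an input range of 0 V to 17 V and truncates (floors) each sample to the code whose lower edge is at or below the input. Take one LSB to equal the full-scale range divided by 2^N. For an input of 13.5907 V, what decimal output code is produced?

1637

Full-scale range = 17 V. LSB = 17 V / 2^11 ≈ 8.301 mV.
(V_in − V_min) × 2^11/range = (13.5907 − (0)) × 2048/17 = 1637.280.
Floor → code = 1637.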